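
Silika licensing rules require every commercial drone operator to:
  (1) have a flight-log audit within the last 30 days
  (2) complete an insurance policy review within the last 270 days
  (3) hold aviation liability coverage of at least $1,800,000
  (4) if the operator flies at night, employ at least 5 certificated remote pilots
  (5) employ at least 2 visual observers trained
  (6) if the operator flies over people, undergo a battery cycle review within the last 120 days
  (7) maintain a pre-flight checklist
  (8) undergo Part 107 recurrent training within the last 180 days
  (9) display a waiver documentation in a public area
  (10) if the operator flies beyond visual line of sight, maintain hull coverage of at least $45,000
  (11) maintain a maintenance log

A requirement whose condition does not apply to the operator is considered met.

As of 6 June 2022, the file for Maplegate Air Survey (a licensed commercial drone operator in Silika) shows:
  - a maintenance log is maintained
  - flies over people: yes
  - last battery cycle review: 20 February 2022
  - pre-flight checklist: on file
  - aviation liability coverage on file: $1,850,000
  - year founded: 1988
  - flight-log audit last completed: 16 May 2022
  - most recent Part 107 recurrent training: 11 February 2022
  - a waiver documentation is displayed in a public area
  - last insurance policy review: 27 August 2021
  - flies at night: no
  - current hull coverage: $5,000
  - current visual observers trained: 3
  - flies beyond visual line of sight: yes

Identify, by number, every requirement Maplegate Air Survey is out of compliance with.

2, 10

1. flight-log audit 21 days ago vs limit 30 → met
2. insurance policy review 283 days ago vs limit 270 → not met
3. aviation liability coverage $1,850,000 ≥ $1,800,000 → met
4. condition 'flies at night' does not hold → requirement n/a → met
5. visual observers trained 3 ≥ 2 → met
6. condition 'flies over people' holds; battery cycle review 106 days ago vs limit 120 → met
7. pre-flight checklist present → met
8. Part 107 recurrent training 115 days ago vs limit 180 → met
9. waiver documentation present → met
10. condition 'flies beyond visual line of sight' holds; hull coverage $5,000 < $45,000 → not met
11. maintenance log present → met
Not met: 2, 10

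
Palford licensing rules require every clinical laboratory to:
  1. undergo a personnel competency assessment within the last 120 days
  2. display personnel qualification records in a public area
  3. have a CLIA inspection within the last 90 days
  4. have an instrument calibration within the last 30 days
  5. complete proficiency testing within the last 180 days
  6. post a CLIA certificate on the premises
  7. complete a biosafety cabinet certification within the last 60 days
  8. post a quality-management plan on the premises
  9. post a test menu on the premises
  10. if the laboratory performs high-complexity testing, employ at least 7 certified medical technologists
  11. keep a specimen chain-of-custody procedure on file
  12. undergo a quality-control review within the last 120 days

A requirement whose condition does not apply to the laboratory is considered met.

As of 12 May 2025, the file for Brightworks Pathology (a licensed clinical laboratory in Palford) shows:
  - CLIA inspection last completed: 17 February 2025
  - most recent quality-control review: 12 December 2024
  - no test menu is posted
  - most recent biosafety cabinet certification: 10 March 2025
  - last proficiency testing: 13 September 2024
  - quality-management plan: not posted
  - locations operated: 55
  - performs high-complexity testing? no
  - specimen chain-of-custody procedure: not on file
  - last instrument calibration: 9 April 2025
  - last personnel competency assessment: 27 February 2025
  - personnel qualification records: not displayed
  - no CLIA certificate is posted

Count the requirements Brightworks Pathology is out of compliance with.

1. personnel competency assessment 74 days ago vs limit 120 → met
2. personnel qualification records absent → not met
3. CLIA inspection 84 days ago vs limit 90 → met
4. instrument calibration 33 days ago vs limit 30 → not met
5. proficiency testing 241 days ago vs limit 180 → not met
6. CLIA certificate absent → not met
7. biosafety cabinet certification 63 days ago vs limit 60 → not met
8. quality-management plan absent → not met
9. test menu absent → not met
10. condition 'performs high-complexity testing' does not hold → requirement n/a → met
11. specimen chain-of-custody procedure absent → not met
12. quality-control review 151 days ago vs limit 120 → not met
Not met: 9 of 12

9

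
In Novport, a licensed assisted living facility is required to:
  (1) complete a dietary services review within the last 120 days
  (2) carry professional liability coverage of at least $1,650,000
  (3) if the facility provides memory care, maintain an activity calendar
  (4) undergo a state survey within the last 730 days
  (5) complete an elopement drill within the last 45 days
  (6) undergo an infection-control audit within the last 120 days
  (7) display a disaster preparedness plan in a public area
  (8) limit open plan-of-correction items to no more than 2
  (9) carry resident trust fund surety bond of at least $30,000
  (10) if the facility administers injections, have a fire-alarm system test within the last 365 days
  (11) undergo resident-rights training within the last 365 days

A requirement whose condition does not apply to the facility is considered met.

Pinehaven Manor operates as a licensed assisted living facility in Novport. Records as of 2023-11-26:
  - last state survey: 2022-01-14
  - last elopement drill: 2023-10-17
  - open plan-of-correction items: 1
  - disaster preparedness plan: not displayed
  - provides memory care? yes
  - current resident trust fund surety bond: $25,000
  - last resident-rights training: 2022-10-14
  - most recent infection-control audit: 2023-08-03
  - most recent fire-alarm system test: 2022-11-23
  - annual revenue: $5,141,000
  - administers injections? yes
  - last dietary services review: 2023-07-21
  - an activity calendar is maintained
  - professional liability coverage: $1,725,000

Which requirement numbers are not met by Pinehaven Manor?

1. dietary services review 128 days ago vs limit 120 → not met
2. professional liability coverage $1,725,000 ≥ $1,650,000 → met
3. condition 'provides memory care' holds; activity calendar present → met
4. state survey 681 days ago vs limit 730 → met
5. elopement drill 40 days ago vs limit 45 → met
6. infection-control audit 115 days ago vs limit 120 → met
7. disaster preparedness plan absent → not met
8. open plan-of-correction items 1 ≤ 2 → met
9. resident trust fund surety bond $25,000 < $30,000 → not met
10. condition 'administers injections' holds; fire-alarm system test 368 days ago vs limit 365 → not met
11. resident-rights training 408 days ago vs limit 365 → not met
Not met: 1, 7, 9, 10, 11

1, 7, 9, 10, 11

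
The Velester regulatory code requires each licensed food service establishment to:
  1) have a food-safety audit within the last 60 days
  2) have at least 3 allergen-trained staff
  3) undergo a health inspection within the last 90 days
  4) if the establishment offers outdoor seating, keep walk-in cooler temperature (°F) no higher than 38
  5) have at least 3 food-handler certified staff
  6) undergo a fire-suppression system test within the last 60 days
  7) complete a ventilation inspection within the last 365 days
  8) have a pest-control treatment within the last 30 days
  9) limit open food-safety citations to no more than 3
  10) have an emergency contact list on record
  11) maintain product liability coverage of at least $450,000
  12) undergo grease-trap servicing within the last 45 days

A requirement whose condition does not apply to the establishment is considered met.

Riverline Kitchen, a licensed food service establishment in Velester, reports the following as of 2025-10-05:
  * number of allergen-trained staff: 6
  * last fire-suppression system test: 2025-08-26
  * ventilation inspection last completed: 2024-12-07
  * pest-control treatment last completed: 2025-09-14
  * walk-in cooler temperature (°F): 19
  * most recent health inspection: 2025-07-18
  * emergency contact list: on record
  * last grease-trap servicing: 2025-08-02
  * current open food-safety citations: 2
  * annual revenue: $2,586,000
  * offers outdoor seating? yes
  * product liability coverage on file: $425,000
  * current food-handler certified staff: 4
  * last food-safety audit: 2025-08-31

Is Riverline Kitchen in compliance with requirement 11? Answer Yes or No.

11. product liability coverage $425,000 < $450,000 → not met

No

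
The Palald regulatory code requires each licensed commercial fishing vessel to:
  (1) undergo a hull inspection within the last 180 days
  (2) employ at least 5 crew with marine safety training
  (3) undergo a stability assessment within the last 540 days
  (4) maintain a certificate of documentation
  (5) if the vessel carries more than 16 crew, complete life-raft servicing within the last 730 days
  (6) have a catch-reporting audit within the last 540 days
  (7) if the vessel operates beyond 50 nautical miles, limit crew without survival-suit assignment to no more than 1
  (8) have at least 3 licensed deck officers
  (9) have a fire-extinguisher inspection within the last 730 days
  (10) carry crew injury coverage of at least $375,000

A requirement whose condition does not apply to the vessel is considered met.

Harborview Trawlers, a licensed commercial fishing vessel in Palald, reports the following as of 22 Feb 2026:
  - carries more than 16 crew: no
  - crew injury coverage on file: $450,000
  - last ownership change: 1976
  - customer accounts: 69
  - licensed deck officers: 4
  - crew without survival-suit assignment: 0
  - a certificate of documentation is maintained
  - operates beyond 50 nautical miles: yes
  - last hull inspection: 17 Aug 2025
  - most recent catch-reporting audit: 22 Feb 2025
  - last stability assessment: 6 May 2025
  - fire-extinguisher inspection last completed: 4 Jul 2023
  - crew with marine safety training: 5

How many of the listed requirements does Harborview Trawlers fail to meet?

1. hull inspection 189 days ago vs limit 180 → not met
2. crew with marine safety training 5 ≥ 5 → met
3. stability assessment 292 days ago vs limit 540 → met
4. certificate of documentation present → met
5. condition 'carries more than 16 crew' does not hold → requirement n/a → met
6. catch-reporting audit 365 days ago vs limit 540 → met
7. condition 'operates beyond 50 nautical miles' holds; crew without survival-suit assignment 0 ≤ 1 → met
8. licensed deck officers 4 ≥ 3 → met
9. fire-extinguisher inspection 964 days ago vs limit 730 → not met
10. crew injury coverage $450,000 ≥ $375,000 → met
Not met: 2 of 10

2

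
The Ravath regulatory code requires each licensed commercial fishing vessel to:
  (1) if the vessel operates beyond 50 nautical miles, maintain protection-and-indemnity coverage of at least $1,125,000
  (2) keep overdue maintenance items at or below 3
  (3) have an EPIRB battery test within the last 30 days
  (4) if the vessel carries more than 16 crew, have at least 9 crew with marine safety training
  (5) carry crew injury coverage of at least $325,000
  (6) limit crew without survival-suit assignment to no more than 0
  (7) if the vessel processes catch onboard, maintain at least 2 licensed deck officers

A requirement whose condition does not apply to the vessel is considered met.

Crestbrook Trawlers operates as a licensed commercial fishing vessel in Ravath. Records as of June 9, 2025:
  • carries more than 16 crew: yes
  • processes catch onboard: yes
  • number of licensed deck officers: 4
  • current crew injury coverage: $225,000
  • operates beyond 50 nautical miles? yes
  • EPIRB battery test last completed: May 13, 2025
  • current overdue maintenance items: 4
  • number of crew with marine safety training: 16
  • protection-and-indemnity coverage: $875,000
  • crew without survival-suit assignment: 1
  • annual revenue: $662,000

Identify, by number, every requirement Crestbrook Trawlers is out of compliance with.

1. condition 'operates beyond 50 nautical miles' holds; protection-and-indemnity coverage $875,000 < $1,125,000 → not met
2. overdue maintenance items 4 > 3 → not met
3. EPIRB battery test 27 days ago vs limit 30 → met
4. condition 'carries more than 16 crew' holds; crew with marine safety training 16 ≥ 9 → met
5. crew injury coverage $225,000 < $325,000 → not met
6. crew without survival-suit assignment 1 > 0 → not met
7. condition 'processes catch onboard' holds; licensed deck officers 4 ≥ 2 → met
Not met: 1, 2, 5, 6

1, 2, 5, 6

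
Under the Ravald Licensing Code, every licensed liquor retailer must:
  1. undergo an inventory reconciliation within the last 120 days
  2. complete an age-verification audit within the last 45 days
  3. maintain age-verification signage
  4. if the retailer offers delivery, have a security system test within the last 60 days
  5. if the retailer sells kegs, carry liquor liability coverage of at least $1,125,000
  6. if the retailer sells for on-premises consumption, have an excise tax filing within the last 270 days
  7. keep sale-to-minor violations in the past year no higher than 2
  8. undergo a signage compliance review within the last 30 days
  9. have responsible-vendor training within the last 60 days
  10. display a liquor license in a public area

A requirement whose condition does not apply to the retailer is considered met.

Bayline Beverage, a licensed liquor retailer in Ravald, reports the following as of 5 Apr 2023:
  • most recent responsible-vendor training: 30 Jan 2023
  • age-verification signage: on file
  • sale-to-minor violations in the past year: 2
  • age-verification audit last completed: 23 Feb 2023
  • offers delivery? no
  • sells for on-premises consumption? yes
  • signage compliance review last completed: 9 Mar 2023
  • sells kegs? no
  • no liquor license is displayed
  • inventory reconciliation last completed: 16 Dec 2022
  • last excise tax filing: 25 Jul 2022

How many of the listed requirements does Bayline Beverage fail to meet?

1. inventory reconciliation 110 days ago vs limit 120 → met
2. age-verification audit 41 days ago vs limit 45 → met
3. age-verification signage present → met
4. condition 'offers delivery' does not hold → requirement n/a → met
5. condition 'sells kegs' does not hold → requirement n/a → met
6. condition 'sells for on-premises consumption' holds; excise tax filing 254 days ago vs limit 270 → met
7. sale-to-minor violations in the past year 2 ≤ 2 → met
8. signage compliance review 27 days ago vs limit 30 → met
9. responsible-vendor training 65 days ago vs limit 60 → not met
10. liquor license absent → not met
Not met: 2 of 10

2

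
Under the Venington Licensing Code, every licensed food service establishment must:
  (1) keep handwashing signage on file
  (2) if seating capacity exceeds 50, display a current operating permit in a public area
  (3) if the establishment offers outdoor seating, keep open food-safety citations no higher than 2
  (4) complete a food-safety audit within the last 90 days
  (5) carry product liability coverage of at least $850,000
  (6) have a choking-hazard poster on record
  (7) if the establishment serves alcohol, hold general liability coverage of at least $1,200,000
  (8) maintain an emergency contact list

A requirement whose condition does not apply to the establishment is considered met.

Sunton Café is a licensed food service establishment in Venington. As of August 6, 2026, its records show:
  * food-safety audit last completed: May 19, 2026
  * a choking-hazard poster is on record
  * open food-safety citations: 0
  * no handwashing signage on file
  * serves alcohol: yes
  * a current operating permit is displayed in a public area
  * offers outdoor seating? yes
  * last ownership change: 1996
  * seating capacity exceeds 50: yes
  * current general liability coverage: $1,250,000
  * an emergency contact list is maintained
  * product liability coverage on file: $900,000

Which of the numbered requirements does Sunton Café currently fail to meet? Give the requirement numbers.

1. handwashing signage absent → not met
2. condition 'seating capacity exceeds 50' holds; current operating permit present → met
3. condition 'offers outdoor seating' holds; open food-safety citations 0 ≤ 2 → met
4. food-safety audit 79 days ago vs limit 90 → met
5. product liability coverage $900,000 ≥ $850,000 → met
6. choking-hazard poster present → met
7. condition 'serves alcohol' holds; general liability coverage $1,250,000 ≥ $1,200,000 → met
8. emergency contact list present → met
Not met: 1

1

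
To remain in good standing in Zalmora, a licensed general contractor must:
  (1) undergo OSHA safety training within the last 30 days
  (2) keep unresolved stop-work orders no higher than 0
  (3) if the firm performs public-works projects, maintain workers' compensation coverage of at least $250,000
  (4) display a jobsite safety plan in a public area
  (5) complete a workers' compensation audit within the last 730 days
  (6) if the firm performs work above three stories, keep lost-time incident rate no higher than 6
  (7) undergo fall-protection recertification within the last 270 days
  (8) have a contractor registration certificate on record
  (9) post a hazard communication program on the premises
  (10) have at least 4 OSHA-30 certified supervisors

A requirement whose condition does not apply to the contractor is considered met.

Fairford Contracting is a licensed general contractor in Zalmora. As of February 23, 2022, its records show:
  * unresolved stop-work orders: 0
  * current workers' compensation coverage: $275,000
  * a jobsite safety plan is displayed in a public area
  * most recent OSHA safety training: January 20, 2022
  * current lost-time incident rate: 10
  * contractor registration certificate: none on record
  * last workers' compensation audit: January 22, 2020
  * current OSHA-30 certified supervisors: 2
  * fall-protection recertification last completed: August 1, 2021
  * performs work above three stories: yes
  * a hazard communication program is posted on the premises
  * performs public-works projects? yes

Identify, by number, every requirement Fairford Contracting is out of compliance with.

1. OSHA safety training 34 days ago vs limit 30 → not met
2. unresolved stop-work orders 0 ≤ 0 → met
3. condition 'performs public-works projects' holds; workers' compensation coverage $275,000 ≥ $250,000 → met
4. jobsite safety plan present → met
5. workers' compensation audit 763 days ago vs limit 730 → not met
6. condition 'performs work above three stories' holds; lost-time incident rate 10 > 6 → not met
7. fall-protection recertification 206 days ago vs limit 270 → met
8. contractor registration certificate absent → not met
9. hazard communication program present → met
10. OSHA-30 certified supervisors 2 < 4 → not met
Not met: 1, 5, 6, 8, 10

1, 5, 6, 8, 10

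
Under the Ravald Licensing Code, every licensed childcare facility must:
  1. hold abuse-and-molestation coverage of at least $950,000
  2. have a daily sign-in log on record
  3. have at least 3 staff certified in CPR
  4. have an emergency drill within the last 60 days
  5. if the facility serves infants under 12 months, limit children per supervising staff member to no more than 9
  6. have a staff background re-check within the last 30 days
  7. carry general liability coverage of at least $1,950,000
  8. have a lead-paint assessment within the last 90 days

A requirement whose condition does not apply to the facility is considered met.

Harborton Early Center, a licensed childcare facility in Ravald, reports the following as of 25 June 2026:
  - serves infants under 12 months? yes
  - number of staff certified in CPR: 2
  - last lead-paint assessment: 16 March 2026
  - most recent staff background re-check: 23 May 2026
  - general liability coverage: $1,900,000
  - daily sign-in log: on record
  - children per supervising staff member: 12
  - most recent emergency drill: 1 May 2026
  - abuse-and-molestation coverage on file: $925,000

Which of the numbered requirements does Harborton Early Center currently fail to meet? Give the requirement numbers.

1, 3, 5, 6, 7, 8

1. abuse-and-molestation coverage $925,000 < $950,000 → not met
2. daily sign-in log present → met
3. staff certified in CPR 2 < 3 → not met
4. emergency drill 55 days ago vs limit 60 → met
5. condition 'serves infants under 12 months' holds; children per supervising staff member 12 > 9 → not met
6. staff background re-check 33 days ago vs limit 30 → not met
7. general liability coverage $1,900,000 < $1,950,000 → not met
8. lead-paint assessment 101 days ago vs limit 90 → not met
Not met: 1, 3, 5, 6, 7, 8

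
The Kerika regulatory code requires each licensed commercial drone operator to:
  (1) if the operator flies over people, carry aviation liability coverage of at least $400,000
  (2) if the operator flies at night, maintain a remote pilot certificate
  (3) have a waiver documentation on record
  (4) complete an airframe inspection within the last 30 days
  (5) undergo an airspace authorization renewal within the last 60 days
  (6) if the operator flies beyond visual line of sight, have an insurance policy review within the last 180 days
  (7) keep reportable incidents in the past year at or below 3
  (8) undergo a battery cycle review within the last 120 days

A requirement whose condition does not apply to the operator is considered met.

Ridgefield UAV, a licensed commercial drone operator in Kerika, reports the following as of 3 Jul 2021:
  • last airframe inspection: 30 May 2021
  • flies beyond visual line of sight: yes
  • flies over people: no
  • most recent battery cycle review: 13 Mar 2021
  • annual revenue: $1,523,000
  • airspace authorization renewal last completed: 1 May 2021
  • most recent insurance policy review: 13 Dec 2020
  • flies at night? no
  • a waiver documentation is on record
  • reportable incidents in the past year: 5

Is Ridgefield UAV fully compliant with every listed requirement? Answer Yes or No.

No

1. condition 'flies over people' does not hold → requirement n/a → met
2. condition 'flies at night' does not hold → requirement n/a → met
3. waiver documentation present → met
4. airframe inspection 34 days ago vs limit 30 → not met
5. airspace authorization renewal 63 days ago vs limit 60 → not met
6. condition 'flies beyond visual line of sight' holds; insurance policy review 202 days ago vs limit 180 → not met
7. reportable incidents in the past year 5 > 3 → not met
8. battery cycle review 112 days ago vs limit 120 → met
Not met: 4, 5, 6, 7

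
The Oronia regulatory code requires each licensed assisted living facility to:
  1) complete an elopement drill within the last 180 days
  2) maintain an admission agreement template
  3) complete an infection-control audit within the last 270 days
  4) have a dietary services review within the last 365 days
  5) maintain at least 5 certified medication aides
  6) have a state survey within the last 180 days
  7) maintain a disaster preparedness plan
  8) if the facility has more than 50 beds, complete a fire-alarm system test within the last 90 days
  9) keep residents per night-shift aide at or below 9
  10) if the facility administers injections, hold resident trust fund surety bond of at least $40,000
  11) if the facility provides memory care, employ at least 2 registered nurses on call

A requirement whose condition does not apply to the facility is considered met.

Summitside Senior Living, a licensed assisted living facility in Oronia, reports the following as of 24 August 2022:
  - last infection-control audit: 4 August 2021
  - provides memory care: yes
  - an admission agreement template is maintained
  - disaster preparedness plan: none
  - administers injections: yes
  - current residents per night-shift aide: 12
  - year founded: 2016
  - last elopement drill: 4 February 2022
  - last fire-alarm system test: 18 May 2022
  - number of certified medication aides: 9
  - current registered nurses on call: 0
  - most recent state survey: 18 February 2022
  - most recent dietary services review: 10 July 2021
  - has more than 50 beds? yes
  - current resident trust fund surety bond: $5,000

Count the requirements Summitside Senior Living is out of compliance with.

1. elopement drill 201 days ago vs limit 180 → not met
2. admission agreement template present → met
3. infection-control audit 385 days ago vs limit 270 → not met
4. dietary services review 410 days ago vs limit 365 → not met
5. certified medication aides 9 ≥ 5 → met
6. state survey 187 days ago vs limit 180 → not met
7. disaster preparedness plan absent → not met
8. condition 'has more than 50 beds' holds; fire-alarm system test 98 days ago vs limit 90 → not met
9. residents per night-shift aide 12 > 9 → not met
10. condition 'administers injections' holds; resident trust fund surety bond $5,000 < $40,000 → not met
11. condition 'provides memory care' holds; registered nurses on call 0 < 2 → not met
Not met: 9 of 11

9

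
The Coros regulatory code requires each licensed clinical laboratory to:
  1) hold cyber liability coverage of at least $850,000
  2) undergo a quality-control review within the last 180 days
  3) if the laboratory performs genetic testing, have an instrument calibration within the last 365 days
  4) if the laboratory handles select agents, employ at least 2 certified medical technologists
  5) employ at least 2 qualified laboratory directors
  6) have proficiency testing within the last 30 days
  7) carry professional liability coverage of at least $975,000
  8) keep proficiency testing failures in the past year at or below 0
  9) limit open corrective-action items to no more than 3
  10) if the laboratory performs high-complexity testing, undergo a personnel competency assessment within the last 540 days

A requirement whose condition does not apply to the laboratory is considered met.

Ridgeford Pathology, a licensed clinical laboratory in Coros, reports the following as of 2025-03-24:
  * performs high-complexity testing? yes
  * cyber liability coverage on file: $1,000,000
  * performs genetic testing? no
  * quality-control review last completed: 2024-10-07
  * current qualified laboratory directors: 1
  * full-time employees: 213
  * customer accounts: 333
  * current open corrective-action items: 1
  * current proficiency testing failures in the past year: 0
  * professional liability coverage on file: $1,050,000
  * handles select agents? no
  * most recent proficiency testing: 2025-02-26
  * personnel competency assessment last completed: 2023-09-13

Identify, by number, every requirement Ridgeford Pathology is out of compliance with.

5, 10

1. cyber liability coverage $1,000,000 ≥ $850,000 → met
2. quality-control review 168 days ago vs limit 180 → met
3. condition 'performs genetic testing' does not hold → requirement n/a → met
4. condition 'handles select agents' does not hold → requirement n/a → met
5. qualified laboratory directors 1 < 2 → not met
6. proficiency testing 26 days ago vs limit 30 → met
7. professional liability coverage $1,050,000 ≥ $975,000 → met
8. proficiency testing failures in the past year 0 ≤ 0 → met
9. open corrective-action items 1 ≤ 3 → met
10. condition 'performs high-complexity testing' holds; personnel competency assessment 558 days ago vs limit 540 → not met
Not met: 5, 10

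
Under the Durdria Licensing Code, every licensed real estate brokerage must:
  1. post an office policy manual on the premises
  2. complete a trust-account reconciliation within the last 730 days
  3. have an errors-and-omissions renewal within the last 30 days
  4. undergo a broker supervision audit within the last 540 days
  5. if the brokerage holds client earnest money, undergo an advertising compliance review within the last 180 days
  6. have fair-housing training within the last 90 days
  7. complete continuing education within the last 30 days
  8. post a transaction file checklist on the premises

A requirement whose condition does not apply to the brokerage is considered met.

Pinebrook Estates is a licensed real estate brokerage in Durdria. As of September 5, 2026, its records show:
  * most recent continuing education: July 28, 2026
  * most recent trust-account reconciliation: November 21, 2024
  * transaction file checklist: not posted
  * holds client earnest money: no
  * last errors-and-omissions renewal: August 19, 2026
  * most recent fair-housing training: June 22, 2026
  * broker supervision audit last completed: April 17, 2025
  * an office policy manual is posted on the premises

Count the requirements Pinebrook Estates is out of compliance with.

2

1. office policy manual present → met
2. trust-account reconciliation 653 days ago vs limit 730 → met
3. errors-and-omissions renewal 17 days ago vs limit 30 → met
4. broker supervision audit 506 days ago vs limit 540 → met
5. condition 'holds client earnest money' does not hold → requirement n/a → met
6. fair-housing training 75 days ago vs limit 90 → met
7. continuing education 39 days ago vs limit 30 → not met
8. transaction file checklist absent → not met
Not met: 2 of 8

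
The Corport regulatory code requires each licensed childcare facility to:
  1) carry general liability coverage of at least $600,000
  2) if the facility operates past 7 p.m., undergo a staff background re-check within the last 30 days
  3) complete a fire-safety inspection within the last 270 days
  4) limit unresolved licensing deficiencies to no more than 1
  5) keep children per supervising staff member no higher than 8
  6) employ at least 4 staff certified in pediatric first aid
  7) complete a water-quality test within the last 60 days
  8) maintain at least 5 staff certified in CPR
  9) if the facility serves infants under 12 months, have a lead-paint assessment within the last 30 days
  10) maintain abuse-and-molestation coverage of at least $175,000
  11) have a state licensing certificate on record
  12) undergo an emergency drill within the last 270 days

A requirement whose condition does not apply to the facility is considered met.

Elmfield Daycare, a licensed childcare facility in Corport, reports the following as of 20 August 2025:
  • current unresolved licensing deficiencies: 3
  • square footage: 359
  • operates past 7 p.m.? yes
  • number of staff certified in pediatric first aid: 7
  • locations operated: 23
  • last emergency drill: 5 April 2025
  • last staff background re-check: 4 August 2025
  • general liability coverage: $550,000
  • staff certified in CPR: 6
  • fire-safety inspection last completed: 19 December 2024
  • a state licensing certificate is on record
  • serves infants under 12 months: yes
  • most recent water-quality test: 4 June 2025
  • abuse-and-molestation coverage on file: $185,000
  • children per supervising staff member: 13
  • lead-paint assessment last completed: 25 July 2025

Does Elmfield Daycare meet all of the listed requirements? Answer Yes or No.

1. general liability coverage $550,000 < $600,000 → not met
2. condition 'operates past 7 p.m.' holds; staff background re-check 16 days ago vs limit 30 → met
3. fire-safety inspection 244 days ago vs limit 270 → met
4. unresolved licensing deficiencies 3 > 1 → not met
5. children per supervising staff member 13 > 8 → not met
6. staff certified in pediatric first aid 7 ≥ 4 → met
7. water-quality test 77 days ago vs limit 60 → not met
8. staff certified in CPR 6 ≥ 5 → met
9. condition 'serves infants under 12 months' holds; lead-paint assessment 26 days ago vs limit 30 → met
10. abuse-and-molestation coverage $185,000 ≥ $175,000 → met
11. state licensing certificate present → met
12. emergency drill 137 days ago vs limit 270 → met
Not met: 1, 4, 5, 7

No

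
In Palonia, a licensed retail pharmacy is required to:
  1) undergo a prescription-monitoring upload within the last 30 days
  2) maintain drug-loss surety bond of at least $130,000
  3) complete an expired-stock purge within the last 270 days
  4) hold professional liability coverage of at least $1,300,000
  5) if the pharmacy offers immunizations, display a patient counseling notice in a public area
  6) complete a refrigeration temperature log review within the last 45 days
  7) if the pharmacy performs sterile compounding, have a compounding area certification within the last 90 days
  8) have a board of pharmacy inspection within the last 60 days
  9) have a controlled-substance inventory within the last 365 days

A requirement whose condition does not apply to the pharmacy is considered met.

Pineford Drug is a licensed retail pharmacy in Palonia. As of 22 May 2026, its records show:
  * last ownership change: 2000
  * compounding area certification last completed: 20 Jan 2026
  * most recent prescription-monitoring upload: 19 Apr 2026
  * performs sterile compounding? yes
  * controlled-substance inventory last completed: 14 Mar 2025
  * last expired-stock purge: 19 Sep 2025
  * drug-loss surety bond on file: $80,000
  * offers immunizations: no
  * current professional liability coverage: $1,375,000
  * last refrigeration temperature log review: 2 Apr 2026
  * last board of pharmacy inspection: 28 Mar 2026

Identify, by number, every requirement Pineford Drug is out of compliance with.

1, 2, 6, 7, 9

1. prescription-monitoring upload 33 days ago vs limit 30 → not met
2. drug-loss surety bond $80,000 < $130,000 → not met
3. expired-stock purge 245 days ago vs limit 270 → met
4. professional liability coverage $1,375,000 ≥ $1,300,000 → met
5. condition 'offers immunizations' does not hold → requirement n/a → met
6. refrigeration temperature log review 50 days ago vs limit 45 → not met
7. condition 'performs sterile compounding' holds; compounding area certification 122 days ago vs limit 90 → not met
8. board of pharmacy inspection 55 days ago vs limit 60 → met
9. controlled-substance inventory 434 days ago vs limit 365 → not met
Not met: 1, 2, 6, 7, 9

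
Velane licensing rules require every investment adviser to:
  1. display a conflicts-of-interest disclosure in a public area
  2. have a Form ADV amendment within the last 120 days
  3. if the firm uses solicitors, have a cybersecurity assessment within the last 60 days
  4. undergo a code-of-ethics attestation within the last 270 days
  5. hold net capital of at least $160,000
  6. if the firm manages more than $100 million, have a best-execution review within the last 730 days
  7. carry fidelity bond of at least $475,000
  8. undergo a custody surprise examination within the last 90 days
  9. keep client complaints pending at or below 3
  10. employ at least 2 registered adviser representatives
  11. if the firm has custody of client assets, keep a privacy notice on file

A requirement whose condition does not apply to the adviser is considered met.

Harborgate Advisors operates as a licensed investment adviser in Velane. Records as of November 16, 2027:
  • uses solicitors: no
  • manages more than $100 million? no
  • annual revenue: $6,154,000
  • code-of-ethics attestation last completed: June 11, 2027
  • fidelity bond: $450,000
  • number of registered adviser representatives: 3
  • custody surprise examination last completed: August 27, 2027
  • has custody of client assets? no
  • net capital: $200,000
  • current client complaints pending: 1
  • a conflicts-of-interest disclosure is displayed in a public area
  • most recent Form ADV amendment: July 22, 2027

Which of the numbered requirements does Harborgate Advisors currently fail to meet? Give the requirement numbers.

7

1. conflicts-of-interest disclosure present → met
2. Form ADV amendment 117 days ago vs limit 120 → met
3. condition 'uses solicitors' does not hold → requirement n/a → met
4. code-of-ethics attestation 158 days ago vs limit 270 → met
5. net capital $200,000 ≥ $160,000 → met
6. condition 'manages more than $100 million' does not hold → requirement n/a → met
7. fidelity bond $450,000 < $475,000 → not met
8. custody surprise examination 81 days ago vs limit 90 → met
9. client complaints pending 1 ≤ 3 → met
10. registered adviser representatives 3 ≥ 2 → met
11. condition 'has custody of client assets' does not hold → requirement n/a → met
Not met: 7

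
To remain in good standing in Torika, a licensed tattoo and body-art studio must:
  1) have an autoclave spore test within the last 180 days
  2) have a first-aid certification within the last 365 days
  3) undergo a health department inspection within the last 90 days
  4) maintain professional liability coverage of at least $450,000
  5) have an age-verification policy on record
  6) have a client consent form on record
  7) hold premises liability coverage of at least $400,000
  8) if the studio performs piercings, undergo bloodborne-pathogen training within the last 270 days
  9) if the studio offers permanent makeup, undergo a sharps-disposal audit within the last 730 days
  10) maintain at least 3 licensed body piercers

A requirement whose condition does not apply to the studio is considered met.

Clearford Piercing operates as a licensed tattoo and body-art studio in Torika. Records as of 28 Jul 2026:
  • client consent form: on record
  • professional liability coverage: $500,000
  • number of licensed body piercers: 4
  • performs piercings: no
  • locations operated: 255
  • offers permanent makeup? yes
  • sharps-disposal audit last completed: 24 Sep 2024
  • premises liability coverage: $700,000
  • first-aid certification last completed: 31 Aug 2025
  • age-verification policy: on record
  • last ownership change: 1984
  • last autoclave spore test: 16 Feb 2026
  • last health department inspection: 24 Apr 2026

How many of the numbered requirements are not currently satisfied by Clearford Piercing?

1. autoclave spore test 162 days ago vs limit 180 → met
2. first-aid certification 331 days ago vs limit 365 → met
3. health department inspection 95 days ago vs limit 90 → not met
4. professional liability coverage $500,000 ≥ $450,000 → met
5. age-verification policy present → met
6. client consent form present → met
7. premises liability coverage $700,000 ≥ $400,000 → met
8. condition 'performs piercings' does not hold → requirement n/a → met
9. condition 'offers permanent makeup' holds; sharps-disposal audit 672 days ago vs limit 730 → met
10. licensed body piercers 4 ≥ 3 → met
Not met: 1 of 10

1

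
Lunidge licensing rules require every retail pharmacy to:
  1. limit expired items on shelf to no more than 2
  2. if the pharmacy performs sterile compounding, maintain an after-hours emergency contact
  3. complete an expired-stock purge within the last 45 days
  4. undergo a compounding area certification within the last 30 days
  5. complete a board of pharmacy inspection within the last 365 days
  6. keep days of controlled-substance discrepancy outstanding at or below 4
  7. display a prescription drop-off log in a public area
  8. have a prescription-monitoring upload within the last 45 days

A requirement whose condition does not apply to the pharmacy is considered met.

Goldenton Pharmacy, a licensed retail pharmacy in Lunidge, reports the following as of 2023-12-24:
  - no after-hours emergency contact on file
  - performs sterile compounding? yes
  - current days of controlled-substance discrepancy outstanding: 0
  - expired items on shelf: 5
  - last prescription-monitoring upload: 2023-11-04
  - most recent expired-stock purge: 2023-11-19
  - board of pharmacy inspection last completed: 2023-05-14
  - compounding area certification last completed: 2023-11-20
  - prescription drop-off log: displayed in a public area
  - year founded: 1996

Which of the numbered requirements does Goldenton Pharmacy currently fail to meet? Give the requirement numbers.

1. expired items on shelf 5 > 2 → not met
2. condition 'performs sterile compounding' holds; after-hours emergency contact absent → not met
3. expired-stock purge 35 days ago vs limit 45 → met
4. compounding area certification 34 days ago vs limit 30 → not met
5. board of pharmacy inspection 224 days ago vs limit 365 → met
6. days of controlled-substance discrepancy outstanding 0 ≤ 4 → met
7. prescription drop-off log present → met
8. prescription-monitoring upload 50 days ago vs limit 45 → not met
Not met: 1, 2, 4, 8

1, 2, 4, 8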